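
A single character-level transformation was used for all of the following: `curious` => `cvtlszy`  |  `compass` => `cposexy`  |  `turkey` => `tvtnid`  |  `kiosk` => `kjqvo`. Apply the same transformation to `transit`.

tscqwnz

The shift increases by 1 at each position, starting from +0: 0, 1, 2, ….
On transit: t+0=t, r+1=s, a+2=c, n+3=q, s+4=w, i+5=n, t+6=z.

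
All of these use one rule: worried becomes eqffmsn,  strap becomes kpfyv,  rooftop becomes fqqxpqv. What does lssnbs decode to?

needle

w(22)→e(4) and o(14)→q(16) fit y≡5x+24 (mod 26); the inverse of 5 mod 26 is 21. This is an affine cipher: with a=0,…,z=25, each position x becomes (5x+24) mod 26.
Undoing it on lssnbs: l(11)→21·(11−24)≡13=n; s(18)→21·(18−24)≡4=e; s(18)→21·(18−24)≡4=e; n(13)→21·(13−24)≡3=d; b(1)→21·(1−24)≡11=l; s(18)→21·(18−24)≡4=e (all mod 26).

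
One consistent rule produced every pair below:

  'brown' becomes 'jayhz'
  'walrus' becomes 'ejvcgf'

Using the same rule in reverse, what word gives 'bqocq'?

In brown: b→j is +8, r→a is +9, o→y is +10, w→h is +11 — the shift increases by 1 each position. The shift increases by 1 at each position, starting from +8: 8, 9, 10, ….
Decoding bqocq: b−8=t, q−9=h, o−10=e, c−11=r, q−12=e.

there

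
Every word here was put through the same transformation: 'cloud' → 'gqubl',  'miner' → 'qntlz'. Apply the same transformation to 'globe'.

kquim

In cloud: c→g is +4, l→q is +5, o→u is +6, u→b is +7 — the shift increases by 1 each position. Letter i (0-indexed) is shifted by i+4, so successive shifts are 4, 5, 6, ….
For globe: g+4=k, l+5=q, o+6=u, b+7=i, e+8=m.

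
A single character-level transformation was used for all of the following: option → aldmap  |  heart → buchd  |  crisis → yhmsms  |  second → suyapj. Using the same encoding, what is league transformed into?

tucqou

Treating letters as 0–25, the rule is x ↦ 11x + 2 (mod 26).
Applying it to league: l(11)→11·11+2≡19=t; e(4)→11·4+2≡20=u; a(0)→11·0+2≡2=c; g(6)→11·6+2≡16=q; u(20)→11·20+2≡14=o; e(4)→11·4+2≡20=u (all mod 26).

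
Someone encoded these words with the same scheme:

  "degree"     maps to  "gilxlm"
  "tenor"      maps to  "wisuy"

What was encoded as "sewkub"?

In degree: d→g is +3, e→i is +4, g→l is +5, r→x is +6 — the shift increases by 1 each position. Each letter shifts forward by (position + 3), i.e. 3, 4, 5, … — the shift grows by one for each successive letter.
Reversing it on sewkub: s−3=p, e−4=a, w−5=r, k−6=e, u−7=n, b−8=t.

parent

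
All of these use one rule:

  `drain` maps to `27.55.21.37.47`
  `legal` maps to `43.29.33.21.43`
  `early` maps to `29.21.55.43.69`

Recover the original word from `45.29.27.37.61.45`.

medium

The formula is n = 2×(alphabet index, a=1) + 19.
Reversing it on 45.29.27.37.61.45: 45→(45−19)÷2=13=m, 29→(29−19)÷2=5=e, 27→(27−19)÷2=4=d, 37→(37−19)÷2=9=i, 61→(61−19)÷2=21=u, 45→(45−19)÷2=13=m.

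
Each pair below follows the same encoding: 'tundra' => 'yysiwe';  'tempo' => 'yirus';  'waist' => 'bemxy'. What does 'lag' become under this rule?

The shift depends on letter class: consonant t→y is +5, but vowel u→y is +4. The rule splits by letter class: vowels +4, consonants +5.
For lag: l(cons)+5=q, a(vowel)+4=e, g(cons)+5=l.

qel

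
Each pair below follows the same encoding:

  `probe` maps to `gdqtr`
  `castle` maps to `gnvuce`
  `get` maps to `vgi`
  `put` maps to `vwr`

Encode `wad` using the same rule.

The output letters match the input read backwards, each shifted +2: probe reversed is eborp. The word is reversed, then every letter is shifted forward by 2.
Applying it to wad: reverse → daw; then shift: d+2=f, a+2=c, w+2=y.

fcy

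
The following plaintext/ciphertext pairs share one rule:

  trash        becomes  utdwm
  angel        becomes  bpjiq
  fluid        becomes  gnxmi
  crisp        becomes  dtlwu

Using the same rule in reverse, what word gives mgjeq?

legal

In trash: t→u is +1, r→t is +2, a→d is +3, s→w is +4 — the shift increases by 1 each position. Letter i (0-indexed) is shifted by i+1, so successive shifts are 1, 2, 3, ….
Decoding mgjeq: m−1=l, g−2=e, j−3=g, e−4=a, q−5=l.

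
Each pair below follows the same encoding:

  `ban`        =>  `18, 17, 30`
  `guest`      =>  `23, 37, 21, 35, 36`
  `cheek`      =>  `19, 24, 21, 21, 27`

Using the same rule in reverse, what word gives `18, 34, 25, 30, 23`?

b is letter #2 and maps to 18: an offset of 16. The number is (letter's place in the alphabet, a=1) + 16.
Reversing it on 18, 34, 25, 30, 23: 18→(18−16)÷1=2=b, 34→(34−16)÷1=18=r, 25→(25−16)÷1=9=i, 30→(30−16)÷1=14=n, 23→(23−16)÷1=7=g.

bring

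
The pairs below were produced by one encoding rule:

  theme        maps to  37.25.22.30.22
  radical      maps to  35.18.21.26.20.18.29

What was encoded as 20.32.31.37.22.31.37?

content

Letters become their 1-based position plus 17 (so a→18, b→19, …).
Undoing it on 20.32.31.37.22.31.37: 20→(20−17)÷1=3=c, 32→(32−17)÷1=15=o, 31→(31−17)÷1=14=n, 37→(37−17)÷1=20=t, 22→(22−17)÷1=5=e, 31→(31−17)÷1=14=n, 37→(37−17)÷1=20=t.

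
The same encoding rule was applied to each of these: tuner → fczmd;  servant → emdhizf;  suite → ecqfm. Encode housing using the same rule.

twceqzs

The shift depends on letter class: consonant t→f is +12, but vowel u→c is +8. Two shifts are in play — +8 for a/e/i/o/u, +12 for every other letter.
Applying it to housing: h(cons)+12=t, o(vowel)+8=w, u(vowel)+8=c, s(cons)+12=e, i(vowel)+8=q, n(cons)+12=z, g(cons)+12=s.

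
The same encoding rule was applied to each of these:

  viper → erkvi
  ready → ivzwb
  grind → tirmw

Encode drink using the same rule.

wirmp

Each pair mirrors across the alphabet (v↔e, i↔r, p↔k): positions sum to 25. Each letter is replaced by its mirror in the alphabet: a↔z, b↔y, c↔x, and so on (the Atbash cipher).
On drink: d↔w, r↔i, i↔r, n↔m, k↔p.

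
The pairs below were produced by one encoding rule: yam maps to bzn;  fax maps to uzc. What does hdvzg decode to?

Letters are reflected about the middle of the alphabet (position → 25−position): Atbash.
Undoing it on hdvzg: h↔s, d↔w, v↔e, z↔a, g↔t.

sweat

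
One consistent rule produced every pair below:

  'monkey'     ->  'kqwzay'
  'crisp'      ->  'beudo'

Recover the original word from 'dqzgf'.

The output letters match the input read backwards, each shifted +12: monkey reversed is yeknom. Two steps: reverse the string, then apply a Caesar shift of +12.
Reversing it on dqzgf: shift back: d−12=r, q−12=e, z−12=n, g−12=u, f−12=t → renut; then reverse → tuner.

tuner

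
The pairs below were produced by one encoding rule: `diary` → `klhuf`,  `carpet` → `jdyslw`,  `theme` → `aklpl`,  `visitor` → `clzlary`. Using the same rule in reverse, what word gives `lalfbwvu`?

executor

Shifts by position in diary: pos 0: d→k (+7), pos 1: i→l (+3), pos 2: a→h (+7), pos 3: r→u (+3) — repeating every 2. It's a Vigenère-style cipher with numeric key [7,3]: position i shifts by key[i mod 2].
Undoing it on lalfbwvu: l−7=e, a−3=x, l−7=e, f−3=c, b−7=u, w−3=t, v−7=o, u−3=r.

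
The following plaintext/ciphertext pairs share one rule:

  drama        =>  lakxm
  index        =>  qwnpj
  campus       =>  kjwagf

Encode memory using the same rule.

Each letter shifts forward by (position + 8), i.e. 8, 9, 10, … — the shift grows by one for each successive letter.
For memory: m+8=u, e+9=n, m+10=w, o+11=z, r+12=d, y+13=l.

unwzdl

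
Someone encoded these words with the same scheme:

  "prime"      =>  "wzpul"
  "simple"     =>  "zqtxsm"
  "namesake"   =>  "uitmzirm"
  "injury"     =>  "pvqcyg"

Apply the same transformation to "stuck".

Shifts by position in prime: pos 0: p→w (+7), pos 1: r→z (+8), pos 2: i→p (+7), pos 3: m→u (+8) — repeating every 2. It's a Vigenère-style cipher with numeric key [7,8]: position i shifts by key[i mod 2].
Applying it to stuck: s+7=z, t+8=b, u+7=b, c+8=k, k+7=r.

zbbkr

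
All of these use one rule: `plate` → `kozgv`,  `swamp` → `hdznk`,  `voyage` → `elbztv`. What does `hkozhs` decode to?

splash

Each letter is replaced by its mirror in the alphabet: a↔z, b↔y, c↔x, and so on (the Atbash cipher).
Decoding hkozhs: h↔s, k↔p, o↔l, z↔a, h↔s, s↔h.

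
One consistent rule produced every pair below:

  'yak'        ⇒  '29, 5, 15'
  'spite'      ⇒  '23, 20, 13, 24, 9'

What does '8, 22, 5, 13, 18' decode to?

y is letter #25 and maps to 29: an offset of 4. Each letter is replaced by its alphabet position (a=1..z=26) + 4.
Reversing it on 8, 22, 5, 13, 18: 8→(8−4)÷1=4=d, 22→(22−4)÷1=18=r, 5→(5−4)÷1=1=a, 13→(13−4)÷1=9=i, 18→(18−4)÷1=14=n.

drain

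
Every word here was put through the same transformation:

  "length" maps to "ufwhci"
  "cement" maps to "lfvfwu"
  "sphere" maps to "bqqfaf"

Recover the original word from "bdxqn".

Shifts by position in length: pos 0: l→u (+9), pos 1: e→f (+1), pos 2: n→w (+9), pos 3: g→h (+1) — repeating every 2. A repeating key of period 2 is used — shifts +9, +1 over and over.
Decoding bdxqn: b−9=s, d−1=c, x−9=o, q−1=p, n−9=e.

scope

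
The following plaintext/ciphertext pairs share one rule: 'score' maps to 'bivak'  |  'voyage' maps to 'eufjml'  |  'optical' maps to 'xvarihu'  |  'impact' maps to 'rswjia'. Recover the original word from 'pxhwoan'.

granite

Shifts by position in score: pos 0: s→b (+9), pos 1: c→i (+6), pos 2: o→v (+7), pos 3: r→a (+9), pos 4: e→k (+6) — repeating every 3. A repeating key of period 3 is used — shifts +9, +6, +7 over and over.
Reversing it on pxhwoan: p−9=g, x−6=r, h−7=a, w−9=n, o−6=i, a−7=t, n−9=e.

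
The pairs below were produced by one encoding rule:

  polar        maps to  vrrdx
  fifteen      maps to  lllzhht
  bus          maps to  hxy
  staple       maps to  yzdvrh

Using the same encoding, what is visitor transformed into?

The rule splits by letter class: vowels +3, consonants +6.
Applying it to visitor: v(cons)+6=b, i(vowel)+3=l, s(cons)+6=y, i(vowel)+3=l, t(cons)+6=z, o(vowel)+3=r, r(cons)+6=x.

blylzrx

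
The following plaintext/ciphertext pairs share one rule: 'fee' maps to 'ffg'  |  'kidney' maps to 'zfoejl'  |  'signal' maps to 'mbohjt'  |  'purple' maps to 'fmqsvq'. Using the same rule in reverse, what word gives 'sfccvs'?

Read the word backwards and shift each letter +1.
Decoding sfccvs: shift back: s−1=r, f−1=e, c−1=b, c−1=b, v−1=u, s−1=r → rebbur; then reverse → rubber.

rubber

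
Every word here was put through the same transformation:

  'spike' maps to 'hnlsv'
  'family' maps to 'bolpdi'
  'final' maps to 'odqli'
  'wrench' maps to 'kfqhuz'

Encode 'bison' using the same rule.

The output letters match the input read backwards, each shifted +3: spike reversed is ekips. Two steps: reverse the string, then apply a Caesar shift of +3.
Applying it to bison: reverse → nosib; then shift: n+3=q, o+3=r, s+3=v, i+3=l, b+3=e.

qrvle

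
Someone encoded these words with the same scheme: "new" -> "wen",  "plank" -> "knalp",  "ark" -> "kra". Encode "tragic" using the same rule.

cigart

It's just the letters in reverse order.
Applying it to tragic: reverse → cigart.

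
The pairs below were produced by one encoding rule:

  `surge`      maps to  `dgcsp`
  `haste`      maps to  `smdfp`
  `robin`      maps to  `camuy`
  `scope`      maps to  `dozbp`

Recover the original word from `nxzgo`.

cloud

A repeating key of period 2 is used — shifts +11, +12 over and over.
Decoding nxzgo: n−11=c, x−12=l, z−11=o, g−12=u, o−11=d.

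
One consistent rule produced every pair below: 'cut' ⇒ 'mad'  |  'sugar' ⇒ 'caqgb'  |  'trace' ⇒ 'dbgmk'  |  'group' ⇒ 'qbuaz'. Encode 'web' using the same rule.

gkl

The shift depends on letter class: consonant c→m is +10, but vowel u→a is +6. Two shifts are in play — +6 for a/e/i/o/u, +10 for every other letter.
On web: w(cons)+10=g, e(vowel)+6=k, b(cons)+10=l.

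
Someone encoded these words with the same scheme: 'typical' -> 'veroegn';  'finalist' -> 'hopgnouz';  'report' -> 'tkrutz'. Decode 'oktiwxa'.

Shifts by position in typical: pos 0: t→v (+2), pos 1: y→e (+6), pos 2: p→r (+2), pos 3: i→o (+6) — repeating every 2. The shifts repeat in a cycle of length 2: positions 0,1,… shift by +2, +6, then the pattern repeats.
Decoding oktiwxa: o−2=m, k−6=e, t−2=r, i−6=c, w−2=u, x−6=r, a−2=y.

mercury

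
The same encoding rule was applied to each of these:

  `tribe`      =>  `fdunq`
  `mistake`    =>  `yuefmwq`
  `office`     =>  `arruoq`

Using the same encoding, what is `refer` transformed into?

dqrqd

Compare letters: t→f is +12, r→d is +12, i→u is +12 — a constant shift. This is a Caesar cipher with shift 12.
On refer: r+12=d, e+12=q, f+12=r, e+12=q, r+12=d.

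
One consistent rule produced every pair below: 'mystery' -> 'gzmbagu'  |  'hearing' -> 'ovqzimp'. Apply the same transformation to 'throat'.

biwzpb

The output letters match the input read backwards, each shifted +8: mystery reversed is yretsym. Read the word backwards and shift each letter +8.
Applying it to throat: reverse → taorht; then shift: t+8=b, a+8=i, o+8=w, r+8=z, h+8=p, t+8=b.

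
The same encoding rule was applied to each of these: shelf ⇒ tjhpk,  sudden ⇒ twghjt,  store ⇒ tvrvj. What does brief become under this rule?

ctlik

Each letter shifts forward by (position + 1), i.e. 1, 2, 3, … — the shift grows by one for each successive letter.
On brief: b+1=c, r+2=t, i+3=l, e+4=i, f+5=k.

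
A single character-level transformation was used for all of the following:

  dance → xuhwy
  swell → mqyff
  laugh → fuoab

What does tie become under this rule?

This is a Caesar cipher with shift 20.
For tie: t+20=n, i+20=c, e+20=y.

ncy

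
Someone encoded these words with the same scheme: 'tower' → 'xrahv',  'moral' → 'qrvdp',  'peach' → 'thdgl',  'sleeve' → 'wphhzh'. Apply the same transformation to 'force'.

jrvgh

Two shifts are in play — +3 for a/e/i/o/u, +4 for every other letter.
For force: f(cons)+4=j, o(vowel)+3=r, r(cons)+4=v, c(cons)+4=g, e(vowel)+3=h.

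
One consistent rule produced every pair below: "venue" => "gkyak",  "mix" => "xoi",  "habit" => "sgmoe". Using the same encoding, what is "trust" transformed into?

The shift depends on letter class: consonant v→g is +11, but vowel e→k is +6. Vowels shift forward by 6 and consonants shift forward by 11.
Applying it to trust: t(cons)+11=e, r(cons)+11=c, u(vowel)+6=a, s(cons)+11=d, t(cons)+11=e.

ecade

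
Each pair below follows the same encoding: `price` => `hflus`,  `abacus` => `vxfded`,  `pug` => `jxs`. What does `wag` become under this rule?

jdz

The output letters match the input read backwards, each shifted +3: price reversed is ecirp. Two steps: reverse the string, then apply a Caesar shift of +3.
For wag: reverse → gaw; then shift: g+3=j, a+3=d, w+3=z.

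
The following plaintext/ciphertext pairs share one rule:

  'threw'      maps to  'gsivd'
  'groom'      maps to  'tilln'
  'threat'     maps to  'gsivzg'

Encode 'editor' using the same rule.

Each pair mirrors across the alphabet (t↔g, h↔s, r↔i): positions sum to 25. This is the alphabet-reversal cipher (Atbash): a becomes z, b becomes y, etc.
For editor: e↔v, d↔w, i↔r, t↔g, o↔l, r↔i.

vwrgli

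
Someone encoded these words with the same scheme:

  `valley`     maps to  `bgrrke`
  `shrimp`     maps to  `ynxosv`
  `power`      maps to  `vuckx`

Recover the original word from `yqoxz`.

Compare letters: v→b is +6, a→g is +6, l→r is +6 — a constant shift. Every letter moves 6 places later in the alphabet, wrapping around z→a.
Reversing it on yqoxz: y−6=s, q−6=k, o−6=i, x−6=r, z−6=t.

skirt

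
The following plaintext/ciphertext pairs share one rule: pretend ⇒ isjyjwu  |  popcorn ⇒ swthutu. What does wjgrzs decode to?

The output letters match the input read backwards, each shifted +5: pretend reversed is dneterp. Two steps: reverse the string, then apply a Caesar shift of +5.
Undoing it on wjgrzs: shift back: w−5=r, j−5=e, g−5=b, r−5=m, z−5=u, s−5=n → rebmun; then reverse → number.

number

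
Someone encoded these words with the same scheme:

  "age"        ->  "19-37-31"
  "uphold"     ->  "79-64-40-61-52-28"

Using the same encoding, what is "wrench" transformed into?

85-70-31-58-25-40

a(#1)→19 and g(#7)→37: differences scale by 3, so n = 3·pos + 16. Each letter becomes 3×(its alphabet position, a=1..z=26) + 16.
Applying it to wrench: w=23→85, r=18→70, e=5→31, n=14→58, c=3→25, h=8→40.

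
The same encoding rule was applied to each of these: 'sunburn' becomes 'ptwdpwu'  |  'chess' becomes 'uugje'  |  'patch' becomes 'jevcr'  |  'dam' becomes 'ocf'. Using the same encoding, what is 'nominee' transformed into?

ggpkoqp

The output letters match the input read backwards, each shifted +2: sunburn reversed is nrubnus. The word is reversed, then every letter is shifted forward by 2.
On nominee: reverse → eenimon; then shift: e+2=g, e+2=g, n+2=p, i+2=k, m+2=o, o+2=q, n+2=p.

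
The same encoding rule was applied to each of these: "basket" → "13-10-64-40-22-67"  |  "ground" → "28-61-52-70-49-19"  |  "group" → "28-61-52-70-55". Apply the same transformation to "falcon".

b(#2)→13 and a(#1)→10: differences scale by 3, so n = 3·pos + 7. The formula is n = 3×(alphabet index, a=1) + 7.
For falcon: f=6→25, a=1→10, l=12→43, c=3→16, o=15→52, n=14→49.

25-10-43-16-52-49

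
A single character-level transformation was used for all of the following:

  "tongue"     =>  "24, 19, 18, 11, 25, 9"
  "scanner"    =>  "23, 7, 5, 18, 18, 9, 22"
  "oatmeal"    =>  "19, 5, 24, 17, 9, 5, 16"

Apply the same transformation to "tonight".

t is letter #20 and maps to 24: an offset of 4. Each letter is replaced by its alphabet position (a=1..z=26) + 4.
For tonight: t=20→24, o=15→19, n=14→18, i=9→13, g=7→11, h=8→12, t=20→24.

24, 19, 18, 13, 11, 12, 24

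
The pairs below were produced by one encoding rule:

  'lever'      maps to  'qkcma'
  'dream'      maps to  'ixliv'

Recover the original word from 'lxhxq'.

Letter i (0-indexed) is shifted by i+5, so successive shifts are 5, 6, 7, ….
Decoding lxhxq: l−5=g, x−6=r, h−7=a, x−8=p, q−9=h.

graph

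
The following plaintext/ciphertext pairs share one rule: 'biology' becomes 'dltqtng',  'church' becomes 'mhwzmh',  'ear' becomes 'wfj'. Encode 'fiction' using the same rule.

stnyhnk

The output letters match the input read backwards, each shifted +5: biology reversed is ygoloib. Read the word backwards and shift each letter +5.
For fiction: reverse → noitcif; then shift: n+5=s, o+5=t, i+5=n, t+5=y, c+5=h, i+5=n, f+5=k.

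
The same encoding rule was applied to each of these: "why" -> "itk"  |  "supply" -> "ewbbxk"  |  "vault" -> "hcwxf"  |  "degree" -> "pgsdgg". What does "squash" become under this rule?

Two shifts are in play — +2 for a/e/i/o/u, +12 for every other letter.
For squash: s(cons)+12=e, q(cons)+12=c, u(vowel)+2=w, a(vowel)+2=c, s(cons)+12=e, h(cons)+12=t.

ecwcet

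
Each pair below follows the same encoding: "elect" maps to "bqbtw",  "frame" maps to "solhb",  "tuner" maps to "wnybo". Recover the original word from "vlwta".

e(4)→b(1) and l(11)→q(16) fit y≡17x+11 (mod 26); the inverse of 17 mod 26 is 23. Treating letters as 0–25, the rule is x ↦ 17x + 11 (mod 26).
Decoding vlwta: v(21)→23·(21−11)≡22=w; l(11)→23·(11−11)≡0=a; w(22)→23·(22−11)≡19=t; t(19)→23·(19−11)≡2=c; a(0)→23·(0−11)≡7=h (all mod 26).

watch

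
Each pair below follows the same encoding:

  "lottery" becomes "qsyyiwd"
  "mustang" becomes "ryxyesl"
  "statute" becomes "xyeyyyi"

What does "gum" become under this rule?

The shift depends on letter class: consonant l→q is +5, but vowel o→s is +4. Vowels shift forward by 4 and consonants shift forward by 5.
Applying it to gum: g(cons)+5=l, u(vowel)+4=y, m(cons)+5=r.

lyr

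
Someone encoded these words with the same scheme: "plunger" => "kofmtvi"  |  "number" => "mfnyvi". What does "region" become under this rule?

Each pair mirrors across the alphabet (p↔k, l↔o, u↔f): positions sum to 25. Letters are reflected about the middle of the alphabet (position → 25−position): Atbash.
Applying it to region: r↔i, e↔v, g↔t, i↔r, o↔l, n↔m.

ivtrlm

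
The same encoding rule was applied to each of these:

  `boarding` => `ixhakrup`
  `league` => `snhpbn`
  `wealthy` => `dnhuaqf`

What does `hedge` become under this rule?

Shifts by position in boarding: pos 0: b→i (+7), pos 1: o→x (+9), pos 2: a→h (+7), pos 3: r→a (+9) — repeating every 2. The shifts repeat in a cycle of length 2: positions 0,1,… shift by +7, +9, then the pattern repeats.
On hedge: h+7=o, e+9=n, d+7=k, g+9=p, e+7=l.

onkpl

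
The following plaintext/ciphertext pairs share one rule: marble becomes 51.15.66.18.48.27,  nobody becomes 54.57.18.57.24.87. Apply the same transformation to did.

With a=1..z=26, the number is 3·pos + 12.
On did: d=4→24, i=9→39, d=4→24.

24.39.24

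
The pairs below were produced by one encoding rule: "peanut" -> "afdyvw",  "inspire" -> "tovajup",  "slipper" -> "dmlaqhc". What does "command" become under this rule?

nppxbqo

Shifts by position in peanut: pos 0: p→a (+11), pos 1: e→f (+1), pos 2: a→d (+3), pos 3: n→y (+11), pos 4: u→v (+1), pos 5: t→w (+3) — repeating every 3. It's a Vigenère-style cipher with numeric key [11,1,3]: position i shifts by key[i mod 3].
On command: c+11=n, o+1=p, m+3=p, m+11=x, a+1=b, n+3=q, d+11=o.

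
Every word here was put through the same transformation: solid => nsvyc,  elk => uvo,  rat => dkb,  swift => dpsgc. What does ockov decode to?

The output letters match the input read backwards, each shifted +10: solid reversed is dilos. Read the word backwards and shift each letter +10.
Decoding ockov: shift back: o−10=e, c−10=s, k−10=a, o−10=e, v−10=l → esael; then reverse → lease.

lease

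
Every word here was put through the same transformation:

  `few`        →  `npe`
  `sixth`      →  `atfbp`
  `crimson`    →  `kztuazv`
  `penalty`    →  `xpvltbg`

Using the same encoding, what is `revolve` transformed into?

zpdztdp

The shift depends on letter class: consonant f→n is +8, but vowel e→p is +11. Two shifts are in play — +11 for a/e/i/o/u, +8 for every other letter.
Applying it to revolve: r(cons)+8=z, e(vowel)+11=p, v(cons)+8=d, o(vowel)+11=z, l(cons)+8=t, v(cons)+8=d, e(vowel)+11=p.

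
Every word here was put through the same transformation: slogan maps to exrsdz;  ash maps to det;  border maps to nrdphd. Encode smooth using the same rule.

The shift depends on letter class: consonant s→e is +12, but vowel o→r is +3. The rule splits by letter class: vowels +3, consonants +12.
Applying it to smooth: s(cons)+12=e, m(cons)+12=y, o(vowel)+3=r, o(vowel)+3=r, t(cons)+12=f, h(cons)+12=t.

eyrrft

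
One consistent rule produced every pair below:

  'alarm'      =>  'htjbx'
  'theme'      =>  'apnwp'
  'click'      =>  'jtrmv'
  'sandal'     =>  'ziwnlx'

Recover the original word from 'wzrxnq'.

In alarm: a→h is +7, l→t is +8, a→j is +9, r→b is +10 — the shift increases by 1 each position. Each letter shifts forward by (position + 7), i.e. 7, 8, 9, … — the shift grows by one for each successive letter.
Reversing it on wzrxnq: w−7=p, z−8=r, r−9=i, x−10=n, n−11=c, q−12=e.

prince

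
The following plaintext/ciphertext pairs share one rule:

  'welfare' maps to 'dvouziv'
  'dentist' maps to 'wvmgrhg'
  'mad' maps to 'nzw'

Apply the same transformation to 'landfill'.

Each pair mirrors across the alphabet (w↔d, e↔v, l↔o): positions sum to 25. Each letter is replaced by its mirror in the alphabet: a↔z, b↔y, c↔x, and so on (the Atbash cipher).
Applying it to landfill: l↔o, a↔z, n↔m, d↔w, f↔u, i↔r, l↔o, l↔o.

ozmwuroo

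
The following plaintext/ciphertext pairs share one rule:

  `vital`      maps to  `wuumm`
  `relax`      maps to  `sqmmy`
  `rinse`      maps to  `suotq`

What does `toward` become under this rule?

uaxmse

Vowels shift forward by 12 and consonants shift forward by 1.
Applying it to toward: t(cons)+1=u, o(vowel)+12=a, w(cons)+1=x, a(vowel)+12=m, r(cons)+1=s, d(cons)+1=e.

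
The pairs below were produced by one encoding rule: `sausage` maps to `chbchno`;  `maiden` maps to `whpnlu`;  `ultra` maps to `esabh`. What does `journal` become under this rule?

A repeating key of period 3 is used — shifts +10, +7, +7 over and over.
Applying it to journal: j+10=t, o+7=v, u+7=b, r+10=b, n+7=u, a+7=h, l+10=v.

tvbbuhv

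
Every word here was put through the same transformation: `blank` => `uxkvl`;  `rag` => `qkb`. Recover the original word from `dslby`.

orbit

The output letters match the input read backwards, each shifted +10: blank reversed is knalb. The word is reversed, then every letter is shifted forward by 10.
Undoing it on dslby: shift back: d−10=t, s−10=i, l−10=b, b−10=r, y−10=o → tibro; then reverse → orbit.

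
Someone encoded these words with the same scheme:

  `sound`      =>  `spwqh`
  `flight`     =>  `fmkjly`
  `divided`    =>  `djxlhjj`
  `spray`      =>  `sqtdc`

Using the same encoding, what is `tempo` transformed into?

In sound: s→s is +0, o→p is +1, u→w is +2, n→q is +3 — the shift increases by 1 each position. Letter i (0-indexed) is shifted by i+0, so successive shifts are 0, 1, 2, ….
Applying it to tempo: t+0=t, e+1=f, m+2=o, p+3=s, o+4=s.

tfoss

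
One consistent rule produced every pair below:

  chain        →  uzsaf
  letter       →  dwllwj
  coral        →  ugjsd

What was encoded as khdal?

split

Compare letters: c→u is +18, h→z is +18, a→s is +18 — a constant shift. Each letter is shifted forward by 18 in the alphabet (a Caesar shift of +18).
Reversing it on khdal: k−18=s, h−18=p, d−18=l, a−18=i, l−18=t.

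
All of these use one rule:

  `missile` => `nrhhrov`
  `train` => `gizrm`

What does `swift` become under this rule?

Each pair mirrors across the alphabet (m↔n, i↔r, s↔h): positions sum to 25. This is the alphabet-reversal cipher (Atbash): a becomes z, b becomes y, etc.
On swift: s↔h, w↔d, i↔r, f↔u, t↔g.

hdrug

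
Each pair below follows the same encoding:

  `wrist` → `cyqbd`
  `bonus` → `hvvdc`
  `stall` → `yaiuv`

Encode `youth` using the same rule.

evccr

In wrist: w→c is +6, r→y is +7, i→q is +8, s→b is +9 — the shift increases by 1 each position. The shift increases by 1 at each position, starting from +6: 6, 7, 8, ….
On youth: y+6=e, o+7=v, u+8=c, t+9=c, h+10=r.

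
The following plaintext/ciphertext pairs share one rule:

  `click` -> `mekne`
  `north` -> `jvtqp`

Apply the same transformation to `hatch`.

jevcj

The output letters match the input read backwards, each shifted +2: click reversed is kcilc. Two steps: reverse the string, then apply a Caesar shift of +2.
For hatch: reverse → hctah; then shift: h+2=j, c+2=e, t+2=v, a+2=c, h+2=j.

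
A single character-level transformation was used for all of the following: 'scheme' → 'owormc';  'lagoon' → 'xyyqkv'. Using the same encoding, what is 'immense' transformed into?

ocxowws

The output letters match the input read backwards, each shifted +10: scheme reversed is emehcs. Two steps: reverse the string, then apply a Caesar shift of +10.
Applying it to immense: reverse → esnemmi; then shift: e+10=o, s+10=c, n+10=x, e+10=o, m+10=w, m+10=w, i+10=s.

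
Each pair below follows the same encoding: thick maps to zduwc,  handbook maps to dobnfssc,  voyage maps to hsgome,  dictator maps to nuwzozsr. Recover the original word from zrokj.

tramp

Each letter's alphabet position (a=0..z=25) is mapped through 17·x+14 mod 26 — an affine cipher.
Decoding zrokj: z(25)→23·(25−14)≡19=t; r(17)→23·(17−14)≡17=r; o(14)→23·(14−14)≡0=a; k(10)→23·(10−14)≡12=m; j(9)→23·(9−14)≡15=p (all mod 26).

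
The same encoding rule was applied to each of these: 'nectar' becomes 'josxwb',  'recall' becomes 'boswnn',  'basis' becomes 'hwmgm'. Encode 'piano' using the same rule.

fgwju

n(13)→j(9) and e(4)→o(14) fit y≡11x+22 (mod 26); the inverse of 11 mod 26 is 19. This is an affine cipher: with a=0,…,z=25, each position x becomes (11x+22) mod 26.
Applying it to piano: p(15)→11·15+22≡5=f; i(8)→11·8+22≡6=g; a(0)→11·0+22≡22=w; n(13)→11·13+22≡9=j; o(14)→11·14+22≡20=u (all mod 26).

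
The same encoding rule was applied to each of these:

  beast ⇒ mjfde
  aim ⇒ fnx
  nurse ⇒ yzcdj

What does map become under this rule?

xfa

The shift depends on letter class: consonant b→m is +11, but vowel e→j is +5. Two shifts are in play — +5 for a/e/i/o/u, +11 for every other letter.
For map: m(cons)+11=x, a(vowel)+5=f, p(cons)+11=a.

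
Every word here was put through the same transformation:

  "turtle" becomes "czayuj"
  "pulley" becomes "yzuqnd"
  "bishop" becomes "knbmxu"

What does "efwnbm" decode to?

vanish

Shifts by position in turtle: pos 0: t→c (+9), pos 1: u→z (+5), pos 2: r→a (+9), pos 3: t→y (+5) — repeating every 2. The shifts repeat in a cycle of length 2: positions 0,1,… shift by +9, +5, then the pattern repeats.
Undoing it on efwnbm: e−9=v, f−5=a, w−9=n, n−5=i, b−9=s, m−5=h.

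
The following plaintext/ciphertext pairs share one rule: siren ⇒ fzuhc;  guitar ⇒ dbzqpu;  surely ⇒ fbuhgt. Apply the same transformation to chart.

lopuq

s(18)→f(5) and i(8)→z(25) fit y≡11x+15 (mod 26); the inverse of 11 mod 26 is 19. This is an affine cipher: with a=0,…,z=25, each position x becomes (11x+15) mod 26.
On chart: c(2)→11·2+15≡11=l; h(7)→11·7+15≡14=o; a(0)→11·0+15≡15=p; r(17)→11·17+15≡20=u; t(19)→11·19+15≡16=q (all mod 26).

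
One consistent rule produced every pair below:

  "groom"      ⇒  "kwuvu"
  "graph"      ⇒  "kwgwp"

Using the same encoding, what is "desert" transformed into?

hjylzc

In groom: g→k is +4, r→w is +5, o→u is +6, o→v is +7 — the shift increases by 1 each position. Each letter shifts forward by (position + 4), i.e. 4, 5, 6, … — the shift grows by one for each successive letter.
On desert: d+4=h, e+5=j, s+6=y, e+7=l, r+8=z, t+9=c.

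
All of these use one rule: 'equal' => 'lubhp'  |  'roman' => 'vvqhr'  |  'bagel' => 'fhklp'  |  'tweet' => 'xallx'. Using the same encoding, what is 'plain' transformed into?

tphpr

The rule splits by letter class: vowels +7, consonants +4.
For plain: p(cons)+4=t, l(cons)+4=p, a(vowel)+7=h, i(vowel)+7=p, n(cons)+4=r.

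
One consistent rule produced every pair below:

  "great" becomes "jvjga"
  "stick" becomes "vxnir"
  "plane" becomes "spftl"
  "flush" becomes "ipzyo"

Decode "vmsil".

since

Each letter shifts forward by (position + 3), i.e. 3, 4, 5, … — the shift grows by one for each successive letter.
Reversing it on vmsil: v−3=s, m−4=i, s−5=n, i−6=c, l−7=e.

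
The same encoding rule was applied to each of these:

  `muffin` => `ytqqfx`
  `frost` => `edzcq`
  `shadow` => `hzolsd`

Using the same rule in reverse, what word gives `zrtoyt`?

The output letters match the input read backwards, each shifted +11: muffin reversed is niffum. Two steps: reverse the string, then apply a Caesar shift of +11.
Undoing it on zrtoyt: shift back: z−11=o, r−11=g, t−11=i, o−11=d, y−11=n, t−11=i → ogidni; then reverse → indigo.

indigo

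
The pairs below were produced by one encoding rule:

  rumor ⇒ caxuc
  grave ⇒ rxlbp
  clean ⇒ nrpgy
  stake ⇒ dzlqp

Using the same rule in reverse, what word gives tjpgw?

ideal

Shifts by position in rumor: pos 0: r→c (+11), pos 1: u→a (+6), pos 2: m→x (+11), pos 3: o→u (+6) — repeating every 2. It's a Vigenère-style cipher with numeric key [11,6]: position i shifts by key[i mod 2].
Reversing it on tjpgw: t−11=i, j−6=d, p−11=e, g−6=a, w−11=l.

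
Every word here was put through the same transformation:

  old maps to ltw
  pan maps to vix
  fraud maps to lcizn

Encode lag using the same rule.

Read the word backwards and shift each letter +8.
For lag: reverse → gal; then shift: g+8=o, a+8=i, l+8=t.

oit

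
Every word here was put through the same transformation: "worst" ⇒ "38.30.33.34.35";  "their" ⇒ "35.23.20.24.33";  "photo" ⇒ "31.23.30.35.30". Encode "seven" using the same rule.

Letters become their 1-based position plus 15 (so a→16, b→17, …).
For seven: s=19→34, e=5→20, v=22→37, e=5→20, n=14→29.

34.20.37.20.29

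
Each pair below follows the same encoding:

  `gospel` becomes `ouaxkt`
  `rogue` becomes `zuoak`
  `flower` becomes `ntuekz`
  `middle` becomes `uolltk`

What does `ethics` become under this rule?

The shift depends on letter class: consonant g→o is +8, but vowel o→u is +6. The rule splits by letter class: vowels +6, consonants +8.
For ethics: e(vowel)+6=k, t(cons)+8=b, h(cons)+8=p, i(vowel)+6=o, c(cons)+8=k, s(cons)+8=a.

kbpoka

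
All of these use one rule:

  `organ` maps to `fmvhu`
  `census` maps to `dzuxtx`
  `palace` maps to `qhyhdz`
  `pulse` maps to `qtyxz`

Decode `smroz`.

Treating letters as 0–25, the rule is x ↦ 11x + 7 (mod 26).
Decoding smroz: s(18)→19·(18−7)≡1=b; m(12)→19·(12−7)≡17=r; r(17)→19·(17−7)≡8=i; o(14)→19·(14−7)≡3=d; z(25)→19·(25−7)≡4=e (all mod 26).

bride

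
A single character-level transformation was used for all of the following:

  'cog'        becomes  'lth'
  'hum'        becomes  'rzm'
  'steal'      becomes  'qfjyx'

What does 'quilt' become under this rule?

yqnzv

Read the word backwards and shift each letter +5.
On quilt: reverse → tliuq; then shift: t+5=y, l+5=q, i+5=n, u+5=z, q+5=v.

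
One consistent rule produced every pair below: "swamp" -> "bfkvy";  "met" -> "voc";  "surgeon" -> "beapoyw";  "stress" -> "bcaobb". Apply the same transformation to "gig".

psp

The shift depends on letter class: consonant s→b is +9, but vowel a→k is +10. Vowels shift forward by 10 and consonants shift forward by 9.
For gig: g(cons)+9=p, i(vowel)+10=s, g(cons)+9=p.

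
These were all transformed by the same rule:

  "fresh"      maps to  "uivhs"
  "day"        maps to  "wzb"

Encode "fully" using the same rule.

Each letter is replaced by its mirror in the alphabet: a↔z, b↔y, c↔x, and so on (the Atbash cipher).
Applying it to fully: f↔u, u↔f, l↔o, l↔o, y↔b.

ufoob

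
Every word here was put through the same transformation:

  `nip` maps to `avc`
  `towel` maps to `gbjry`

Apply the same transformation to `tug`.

ght

Compare letters: n→a is +13, i→v is +13, p→c is +13 — a constant shift. It's a constant shift of +13 (ROT13).
On tug: t+13=g, u+13=h, g+13=t.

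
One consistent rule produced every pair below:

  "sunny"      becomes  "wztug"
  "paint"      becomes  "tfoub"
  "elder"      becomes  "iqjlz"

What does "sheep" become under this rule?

wmklx

In sunny: s→w is +4, u→z is +5, n→t is +6, n→u is +7 — the shift increases by 1 each position. Each letter shifts forward by (position + 4), i.e. 4, 5, 6, … — the shift grows by one for each successive letter.
For sheep: s+4=w, h+5=m, e+6=k, e+7=l, p+8=x.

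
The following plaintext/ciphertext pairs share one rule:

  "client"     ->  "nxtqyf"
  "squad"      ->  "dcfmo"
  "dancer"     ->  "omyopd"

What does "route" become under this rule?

caffp

Shifts by position in client: pos 0: c→n (+11), pos 1: l→x (+12), pos 2: i→t (+11), pos 3: e→q (+12) — repeating every 2. The shifts repeat in a cycle of length 2: positions 0,1,… shift by +11, +12, then the pattern repeats.
Applying it to route: r+11=c, o+12=a, u+11=f, t+12=f, e+11=p.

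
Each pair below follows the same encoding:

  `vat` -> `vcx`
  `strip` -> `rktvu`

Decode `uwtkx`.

The output letters match the input read backwards, each shifted +2: vat reversed is tav. Read the word backwards and shift each letter +2.
Undoing it on uwtkx: shift back: u−2=s, w−2=u, t−2=r, k−2=i, x−2=v → suriv; then reverse → virus.

virus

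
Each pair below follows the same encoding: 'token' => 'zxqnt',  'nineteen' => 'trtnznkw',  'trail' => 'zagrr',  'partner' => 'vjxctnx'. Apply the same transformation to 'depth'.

Shifts by position in token: pos 0: t→z (+6), pos 1: o→x (+9), pos 2: k→q (+6), pos 3: e→n (+9) — repeating every 2. It's a Vigenère-style cipher with numeric key [6,9]: position i shifts by key[i mod 2].
On depth: d+6=j, e+9=n, p+6=v, t+9=c, h+6=n.

jnvcn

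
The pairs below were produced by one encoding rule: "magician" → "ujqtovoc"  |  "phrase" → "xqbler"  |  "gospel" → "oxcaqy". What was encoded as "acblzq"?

strand

In magician: m→u is +8, a→j is +9, g→q is +10, i→t is +11 — the shift increases by 1 each position. The shift increases by 1 at each position, starting from +8: 8, 9, 10, ….
Reversing it on acblzq: a−8=s, c−9=t, b−10=r, l−11=a, z−12=n, q−13=d.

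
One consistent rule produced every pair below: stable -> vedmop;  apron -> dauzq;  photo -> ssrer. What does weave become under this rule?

zpdgh

Shifts by position in stable: pos 0: s→v (+3), pos 1: t→e (+11), pos 2: a→d (+3), pos 3: b→m (+11) — repeating every 2. It's a Vigenère-style cipher with numeric key [3,11]: position i shifts by key[i mod 2].
On weave: w+3=z, e+11=p, a+3=d, v+11=g, e+3=h.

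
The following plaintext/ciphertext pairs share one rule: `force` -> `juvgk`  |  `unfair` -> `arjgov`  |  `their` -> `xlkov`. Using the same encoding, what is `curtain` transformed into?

The shift depends on letter class: consonant f→j is +4, but vowel o→u is +6. Vowels shift forward by 6 and consonants shift forward by 4.
Applying it to curtain: c(cons)+4=g, u(vowel)+6=a, r(cons)+4=v, t(cons)+4=x, a(vowel)+6=g, i(vowel)+6=o, n(cons)+4=r.

gavxgor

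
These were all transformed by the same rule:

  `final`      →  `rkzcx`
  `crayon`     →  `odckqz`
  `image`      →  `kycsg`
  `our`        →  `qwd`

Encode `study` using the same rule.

The shift depends on letter class: consonant f→r is +12, but vowel i→k is +2. Vowels shift forward by 2 and consonants shift forward by 12.
For study: s(cons)+12=e, t(cons)+12=f, u(vowel)+2=w, d(cons)+12=p, y(cons)+12=k.

efwpk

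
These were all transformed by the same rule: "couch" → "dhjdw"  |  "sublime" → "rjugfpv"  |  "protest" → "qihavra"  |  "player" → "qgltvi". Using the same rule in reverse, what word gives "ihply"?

roman

c(2)→d(3) and o(14)→h(7) fit y≡9x+11 (mod 26); the inverse of 9 mod 26 is 3. This is an affine cipher: with a=0,…,z=25, each position x becomes (9x+11) mod 26.
Decoding ihply: i(8)→3·(8−11)≡17=r; h(7)→3·(7−11)≡14=o; p(15)→3·(15−11)≡12=m; l(11)→3·(11−11)≡0=a; y(24)→3·(24−11)≡13=n (all mod 26).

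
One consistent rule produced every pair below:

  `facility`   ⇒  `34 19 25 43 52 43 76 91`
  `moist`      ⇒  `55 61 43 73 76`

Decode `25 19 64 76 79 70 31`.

capture

f(#6)→34 and a(#1)→19: differences scale by 3, so n = 3·pos + 16. Each letter becomes 3×(its alphabet position, a=1..z=26) + 16.
Reversing it on 25 19 64 76 79 70 31: 25→(25−16)÷3=3=c, 19→(19−16)÷3=1=a, 64→(64−16)÷3=16=p, 76→(76−16)÷3=20=t, 79→(79−16)÷3=21=u, 70→(70−16)÷3=18=r, 31→(31−16)÷3=5=e.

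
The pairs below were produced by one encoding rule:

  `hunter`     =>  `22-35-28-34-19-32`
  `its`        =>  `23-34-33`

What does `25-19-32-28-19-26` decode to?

Letters become their 1-based position plus 14 (so a→15, b→16, …).
Decoding 25-19-32-28-19-26: 25→(25−14)÷1=11=k, 19→(19−14)÷1=5=e, 32→(32−14)÷1=18=r, 28→(28−14)÷1=14=n, 19→(19−14)÷1=5=e, 26→(26−14)÷1=12=l.

kernel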